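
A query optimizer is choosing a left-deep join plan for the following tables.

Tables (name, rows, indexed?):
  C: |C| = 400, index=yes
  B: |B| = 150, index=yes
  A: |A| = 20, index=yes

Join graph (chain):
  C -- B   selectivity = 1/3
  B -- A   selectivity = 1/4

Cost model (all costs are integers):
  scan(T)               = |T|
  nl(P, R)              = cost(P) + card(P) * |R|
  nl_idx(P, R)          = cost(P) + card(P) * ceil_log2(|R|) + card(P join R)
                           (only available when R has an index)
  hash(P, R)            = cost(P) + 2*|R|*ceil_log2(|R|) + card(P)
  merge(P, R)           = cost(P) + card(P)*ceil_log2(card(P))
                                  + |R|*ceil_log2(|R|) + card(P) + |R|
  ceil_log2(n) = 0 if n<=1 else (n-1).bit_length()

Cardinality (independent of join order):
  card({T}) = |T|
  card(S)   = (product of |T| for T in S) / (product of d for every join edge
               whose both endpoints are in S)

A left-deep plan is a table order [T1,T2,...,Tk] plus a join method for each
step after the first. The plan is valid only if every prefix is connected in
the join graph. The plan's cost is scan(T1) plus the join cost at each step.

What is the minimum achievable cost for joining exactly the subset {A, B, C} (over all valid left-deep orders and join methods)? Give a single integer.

8450

Selinger DP over subsets of {A,B,C}:
  {C}: scan cost=400, card=400
  {B}: scan cost=150, card=150
  {A}: scan cost=20, card=20
  {BC}: card=20000; try (B,hash)→3200, (C,merge)→5500, (B,merge)→5750, (C,hash)→7500, (C,nl_idx)→21500, (B,nl_idx)→23600 …(+2); best=3200 via (B,hash)
  {AB}: card=750; try (A,hash)→500, (B,nl_idx)→930, (B,merge)→1490, (A,merge)→1620, (A,nl_idx)→1650, (B,hash)→2440 …(+2); best=500 via (A,hash)
  {ABC}: card=100000; try (C,hash)→8450, (C,merge)→12750, (A,hash)→23400, (C,nl_idx)→107250, (A,nl_idx)→203200, (C,nl)→300500 …(+2); best=8450 via (C,hash)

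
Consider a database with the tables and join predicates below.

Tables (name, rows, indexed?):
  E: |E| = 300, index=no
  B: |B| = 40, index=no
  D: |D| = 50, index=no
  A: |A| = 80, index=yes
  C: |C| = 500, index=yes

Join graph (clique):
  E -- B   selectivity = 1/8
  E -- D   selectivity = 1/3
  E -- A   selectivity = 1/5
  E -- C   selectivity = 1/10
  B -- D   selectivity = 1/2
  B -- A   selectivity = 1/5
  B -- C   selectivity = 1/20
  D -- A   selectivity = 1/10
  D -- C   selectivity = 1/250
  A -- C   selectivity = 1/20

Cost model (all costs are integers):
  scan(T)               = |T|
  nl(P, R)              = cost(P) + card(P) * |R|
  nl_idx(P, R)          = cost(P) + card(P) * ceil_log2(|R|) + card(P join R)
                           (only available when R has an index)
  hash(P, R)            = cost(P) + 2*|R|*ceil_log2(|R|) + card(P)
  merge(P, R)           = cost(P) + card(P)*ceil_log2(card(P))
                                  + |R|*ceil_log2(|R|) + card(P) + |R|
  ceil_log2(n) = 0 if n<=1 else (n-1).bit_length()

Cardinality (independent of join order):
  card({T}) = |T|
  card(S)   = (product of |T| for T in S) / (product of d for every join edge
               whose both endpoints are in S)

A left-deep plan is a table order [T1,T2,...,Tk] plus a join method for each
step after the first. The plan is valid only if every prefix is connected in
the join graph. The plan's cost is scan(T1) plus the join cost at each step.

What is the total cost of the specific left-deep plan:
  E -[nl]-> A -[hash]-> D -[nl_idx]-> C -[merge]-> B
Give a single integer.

102700

step 1: scan E: cost=300, card=300
step 2: join A via nl
    card(P join A) = 300*80/(5) = 4800
    cost = 300 + 300*80 = 24300
step 3: join D via hash
    card(P join D) = 4800*50/(3*10) = 8000
    cost = 24300 + 2*50*6 + 4800 = 29700
step 4: join C via nl_idx
    card(P join C) = 8000*500/(10*250*20) = 80
    cost = 29700 + 8000*9 + 80 = 101780
step 5: join B via merge
    card(P join B) = 80*40/(8*2*5*20) = 2
    cost = 101780 + 80*7 + 40*6 + 80 + 40 = 102700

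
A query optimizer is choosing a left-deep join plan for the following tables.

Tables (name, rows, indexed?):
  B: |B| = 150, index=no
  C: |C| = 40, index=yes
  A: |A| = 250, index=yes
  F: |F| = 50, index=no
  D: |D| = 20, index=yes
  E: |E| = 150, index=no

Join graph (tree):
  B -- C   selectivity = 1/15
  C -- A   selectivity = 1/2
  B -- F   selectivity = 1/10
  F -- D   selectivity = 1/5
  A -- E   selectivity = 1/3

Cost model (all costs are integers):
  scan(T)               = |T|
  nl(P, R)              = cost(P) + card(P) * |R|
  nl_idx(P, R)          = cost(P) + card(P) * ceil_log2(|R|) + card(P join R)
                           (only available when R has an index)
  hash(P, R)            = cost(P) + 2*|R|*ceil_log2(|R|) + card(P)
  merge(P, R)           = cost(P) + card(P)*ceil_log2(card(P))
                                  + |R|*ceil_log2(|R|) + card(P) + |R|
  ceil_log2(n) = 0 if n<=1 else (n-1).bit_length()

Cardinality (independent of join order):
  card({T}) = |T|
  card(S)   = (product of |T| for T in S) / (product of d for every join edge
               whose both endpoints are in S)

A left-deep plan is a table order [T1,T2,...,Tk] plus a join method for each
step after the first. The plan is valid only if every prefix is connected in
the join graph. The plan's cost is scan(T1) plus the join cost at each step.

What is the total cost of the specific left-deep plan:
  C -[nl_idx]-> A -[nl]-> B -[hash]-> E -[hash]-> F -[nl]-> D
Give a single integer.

step 1: scan C: cost=40, card=40
step 2: join A via nl_idx
    card(P join A) = 40*250/(2) = 5000
    cost = 40 + 40*8 + 5000 = 5360
step 3: join B via nl
    card(P join B) = 5000*150/(15) = 50000
    cost = 5360 + 5000*150 = 755360
step 4: join E via hash
    card(P join E) = 50000*150/(3) = 2500000
    cost = 755360 + 2*150*8 + 50000 = 807760
step 5: join F via hash
    card(P join F) = 2500000*50/(10) = 12500000
    cost = 807760 + 2*50*6 + 2500000 = 3308360
step 6: join D via nl
    card(P join D) = 12500000*20/(5) = 50000000
    cost = 3308360 + 12500000*20 = 253308360

253308360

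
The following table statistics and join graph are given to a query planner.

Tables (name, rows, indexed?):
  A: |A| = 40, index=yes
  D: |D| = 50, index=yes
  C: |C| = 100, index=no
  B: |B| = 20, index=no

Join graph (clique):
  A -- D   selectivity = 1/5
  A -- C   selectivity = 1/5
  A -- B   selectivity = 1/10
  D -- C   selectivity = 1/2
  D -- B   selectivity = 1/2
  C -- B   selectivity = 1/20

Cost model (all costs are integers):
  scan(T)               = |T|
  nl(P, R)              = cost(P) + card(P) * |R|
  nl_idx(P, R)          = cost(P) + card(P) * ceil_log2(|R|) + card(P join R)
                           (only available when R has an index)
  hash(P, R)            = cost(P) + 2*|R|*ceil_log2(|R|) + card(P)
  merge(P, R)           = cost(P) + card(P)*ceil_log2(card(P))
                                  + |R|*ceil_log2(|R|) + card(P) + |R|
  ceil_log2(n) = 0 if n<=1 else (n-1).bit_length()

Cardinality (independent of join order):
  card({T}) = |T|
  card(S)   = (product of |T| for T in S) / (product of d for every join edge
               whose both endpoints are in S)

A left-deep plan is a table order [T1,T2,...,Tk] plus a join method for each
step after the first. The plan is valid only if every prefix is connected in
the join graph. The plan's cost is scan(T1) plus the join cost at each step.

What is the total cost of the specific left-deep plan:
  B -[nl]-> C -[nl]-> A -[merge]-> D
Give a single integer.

7010

step 1: scan B: cost=20, card=20
step 2: join C via nl
    card(P join C) = 20*100/(20) = 100
    cost = 20 + 20*100 = 2020
step 3: join A via nl
    card(P join A) = 100*40/(5*10) = 80
    cost = 2020 + 100*40 = 6020
step 4: join D via merge
    card(P join D) = 80*50/(5*2*2) = 200
    cost = 6020 + 80*7 + 50*6 + 80 + 50 = 7010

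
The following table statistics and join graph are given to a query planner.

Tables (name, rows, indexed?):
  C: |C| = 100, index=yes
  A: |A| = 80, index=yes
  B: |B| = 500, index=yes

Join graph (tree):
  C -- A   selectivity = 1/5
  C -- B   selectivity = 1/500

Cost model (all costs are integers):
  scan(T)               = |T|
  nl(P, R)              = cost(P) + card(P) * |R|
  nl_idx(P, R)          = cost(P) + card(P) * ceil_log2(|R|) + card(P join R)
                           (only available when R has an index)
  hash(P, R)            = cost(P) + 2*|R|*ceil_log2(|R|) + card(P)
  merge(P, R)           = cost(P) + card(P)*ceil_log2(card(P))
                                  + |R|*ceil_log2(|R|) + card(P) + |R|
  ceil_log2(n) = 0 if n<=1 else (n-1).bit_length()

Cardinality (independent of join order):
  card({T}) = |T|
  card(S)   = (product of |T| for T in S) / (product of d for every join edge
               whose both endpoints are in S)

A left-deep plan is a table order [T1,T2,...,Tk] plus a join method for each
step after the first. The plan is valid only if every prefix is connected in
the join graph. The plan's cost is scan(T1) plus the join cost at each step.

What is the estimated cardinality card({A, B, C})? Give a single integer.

Tables in S: A(80), B(500), C(100)
Edges inside S: C-A(d=5), C-B(d=500)
numerator = 80 * 500 * 100 = 4000000
denominator = 5 * 500 = 2500
card(S) = 4000000 / 2500 = 1600

1600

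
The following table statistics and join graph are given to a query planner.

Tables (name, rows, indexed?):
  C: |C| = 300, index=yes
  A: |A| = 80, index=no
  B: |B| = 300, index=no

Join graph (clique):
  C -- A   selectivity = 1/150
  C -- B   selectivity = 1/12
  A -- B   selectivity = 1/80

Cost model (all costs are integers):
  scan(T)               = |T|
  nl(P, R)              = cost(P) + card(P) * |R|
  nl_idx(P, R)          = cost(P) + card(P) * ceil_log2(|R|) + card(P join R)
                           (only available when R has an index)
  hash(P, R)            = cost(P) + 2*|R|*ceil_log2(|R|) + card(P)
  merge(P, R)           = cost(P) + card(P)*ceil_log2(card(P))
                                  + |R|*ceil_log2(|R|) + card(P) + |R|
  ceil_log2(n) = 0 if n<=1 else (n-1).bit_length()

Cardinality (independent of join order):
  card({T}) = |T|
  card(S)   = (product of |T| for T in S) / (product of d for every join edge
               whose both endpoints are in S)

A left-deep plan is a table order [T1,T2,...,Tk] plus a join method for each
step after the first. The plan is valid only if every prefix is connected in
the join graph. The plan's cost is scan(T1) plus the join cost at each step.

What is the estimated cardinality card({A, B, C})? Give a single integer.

Tables in S: A(80), B(300), C(300)
Edges inside S: C-A(d=150), C-B(d=12), A-B(d=80)
numerator = 80 * 300 * 300 = 7200000
denominator = 150 * 12 * 80 = 144000
card(S) = 7200000 / 144000 = 50

50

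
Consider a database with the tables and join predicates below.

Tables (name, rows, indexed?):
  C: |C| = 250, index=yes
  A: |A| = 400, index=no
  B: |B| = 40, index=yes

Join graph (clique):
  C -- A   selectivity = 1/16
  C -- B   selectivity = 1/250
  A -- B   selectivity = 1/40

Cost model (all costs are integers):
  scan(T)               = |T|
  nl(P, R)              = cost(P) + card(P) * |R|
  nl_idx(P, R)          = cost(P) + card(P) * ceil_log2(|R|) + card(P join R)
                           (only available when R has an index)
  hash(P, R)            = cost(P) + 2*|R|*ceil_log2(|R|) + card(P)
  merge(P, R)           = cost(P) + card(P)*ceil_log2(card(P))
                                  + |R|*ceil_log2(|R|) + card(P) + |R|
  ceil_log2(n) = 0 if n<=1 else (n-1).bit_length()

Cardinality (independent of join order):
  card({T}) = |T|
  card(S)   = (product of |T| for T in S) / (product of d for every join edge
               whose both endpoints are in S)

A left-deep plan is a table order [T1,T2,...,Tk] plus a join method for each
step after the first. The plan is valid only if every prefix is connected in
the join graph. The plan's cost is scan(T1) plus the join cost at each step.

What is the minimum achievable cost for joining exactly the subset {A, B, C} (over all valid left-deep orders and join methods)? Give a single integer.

4505

Selinger DP over subsets of {A,B,C}:
  {C}: scan cost=250, card=250
  {A}: scan cost=400, card=400
  {B}: scan cost=40, card=40
  {AC}: card=6250; try (C,hash)→4800, (A,merge)→6500, (C,merge)→6650, (A,hash)→7700, (C,nl_idx)→9850, (A,nl)→100250 …(+1); best=4800 via (C,hash)
  {BC}: card=40; try (C,nl_idx)→400, (B,hash)→980, (B,nl_idx)→1790, (C,merge)→2570, (B,merge)→2780, (C,hash)→4080 …(+2); best=400 via (C,nl_idx)
  {AB}: card=400; try (B,hash)→1280, (B,nl_idx)→3200, (A,merge)→4320, (B,merge)→4680, (A,hash)→7280, (A,nl)→16040 …(+1); best=1280 via (B,hash)
  {ABC}: card=25; try (C,nl_idx)→4505, (A,merge)→4680, (C,hash)→5680, (C,merge)→7530, (A,hash)→7640, (B,hash)→11530 …(+5); best=4505 via (C,nl_idx)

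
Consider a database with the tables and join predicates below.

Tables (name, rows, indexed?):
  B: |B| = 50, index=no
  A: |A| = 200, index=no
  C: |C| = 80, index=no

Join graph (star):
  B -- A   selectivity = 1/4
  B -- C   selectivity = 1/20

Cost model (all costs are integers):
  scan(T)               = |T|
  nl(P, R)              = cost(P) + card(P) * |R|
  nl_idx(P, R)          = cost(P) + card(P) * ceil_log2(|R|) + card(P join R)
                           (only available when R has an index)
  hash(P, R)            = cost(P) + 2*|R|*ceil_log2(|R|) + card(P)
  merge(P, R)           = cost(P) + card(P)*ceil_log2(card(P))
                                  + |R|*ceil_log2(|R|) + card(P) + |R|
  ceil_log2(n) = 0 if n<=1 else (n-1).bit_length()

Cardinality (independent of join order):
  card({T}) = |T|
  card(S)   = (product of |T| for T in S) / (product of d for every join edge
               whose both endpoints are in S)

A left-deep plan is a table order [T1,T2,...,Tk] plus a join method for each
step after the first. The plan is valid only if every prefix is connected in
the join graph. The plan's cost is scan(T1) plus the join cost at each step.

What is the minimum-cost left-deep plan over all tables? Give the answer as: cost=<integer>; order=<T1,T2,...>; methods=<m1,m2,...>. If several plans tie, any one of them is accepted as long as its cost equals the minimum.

cost=4160; order=C,B,A; methods=hash,hash

Selinger DP (subsets sized 1..n):
  {B}: scan cost=50, card=50
  {A}: scan cost=200, card=200
  {C}: scan cost=80, card=80
  {AB}: card=2500; try (B,hash)→1000, (A,merge)→2200, (B,merge)→2350, (A,hash)→3300, (A,nl)→10050, (B,nl)→10200; best=1000 via (B,hash)
  {BC}: card=200; try (B,hash)→760, (C,merge)→1040, (B,merge)→1070, (C,hash)→1220, (C,nl)→4050, (B,nl)→4080; best=760 via (B,hash)
  {ABC}: card=10000; try (A,hash)→4160, (A,merge)→4360, (C,hash)→4620, (C,merge)→34140, (A,nl)→40760, (C,nl)→201000; best=4160 via (A,hash)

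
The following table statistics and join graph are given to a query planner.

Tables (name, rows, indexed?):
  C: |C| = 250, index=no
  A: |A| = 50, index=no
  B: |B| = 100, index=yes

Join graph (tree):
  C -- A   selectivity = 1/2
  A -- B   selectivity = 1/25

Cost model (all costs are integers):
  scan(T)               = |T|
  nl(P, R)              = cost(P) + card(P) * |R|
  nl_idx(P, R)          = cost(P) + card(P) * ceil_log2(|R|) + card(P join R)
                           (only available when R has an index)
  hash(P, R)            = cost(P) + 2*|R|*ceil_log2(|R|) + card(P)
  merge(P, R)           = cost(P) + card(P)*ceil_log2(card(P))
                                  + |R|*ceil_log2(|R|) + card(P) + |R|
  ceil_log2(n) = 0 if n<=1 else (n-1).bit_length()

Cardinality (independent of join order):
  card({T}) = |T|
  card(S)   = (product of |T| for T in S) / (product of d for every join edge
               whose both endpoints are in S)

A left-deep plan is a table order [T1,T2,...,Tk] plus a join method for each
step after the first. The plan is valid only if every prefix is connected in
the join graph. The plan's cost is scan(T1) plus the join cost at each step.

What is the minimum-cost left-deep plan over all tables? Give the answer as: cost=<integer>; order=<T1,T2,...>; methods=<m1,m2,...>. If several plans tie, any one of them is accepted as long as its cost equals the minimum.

cost=4650; order=A,B,C; methods=nl_idx,merge

Selinger DP (subsets sized 1..n):
  {C}: scan cost=250, card=250
  {A}: scan cost=50, card=50
  {B}: scan cost=100, card=100
  {AC}: card=6250; try (A,hash)→1100, (C,merge)→2650, (A,merge)→2850, (C,hash)→4100, (C,nl)→12550, (A,nl)→12750; best=1100 via (A,hash)
  {AB}: card=200; try (B,nl_idx)→600, (A,hash)→800, (B,merge)→1200, (A,merge)→1250, (B,hash)→1500, (B,nl)→5050 …(+1); best=600 via (B,nl_idx)
  {ABC}: card=25000; try (C,merge)→4650, (C,hash)→4800, (B,hash)→8750, (C,nl)→50600, (B,nl_idx)→69850, (B,merge)→89400 …(+1); best=4650 via (C,merge)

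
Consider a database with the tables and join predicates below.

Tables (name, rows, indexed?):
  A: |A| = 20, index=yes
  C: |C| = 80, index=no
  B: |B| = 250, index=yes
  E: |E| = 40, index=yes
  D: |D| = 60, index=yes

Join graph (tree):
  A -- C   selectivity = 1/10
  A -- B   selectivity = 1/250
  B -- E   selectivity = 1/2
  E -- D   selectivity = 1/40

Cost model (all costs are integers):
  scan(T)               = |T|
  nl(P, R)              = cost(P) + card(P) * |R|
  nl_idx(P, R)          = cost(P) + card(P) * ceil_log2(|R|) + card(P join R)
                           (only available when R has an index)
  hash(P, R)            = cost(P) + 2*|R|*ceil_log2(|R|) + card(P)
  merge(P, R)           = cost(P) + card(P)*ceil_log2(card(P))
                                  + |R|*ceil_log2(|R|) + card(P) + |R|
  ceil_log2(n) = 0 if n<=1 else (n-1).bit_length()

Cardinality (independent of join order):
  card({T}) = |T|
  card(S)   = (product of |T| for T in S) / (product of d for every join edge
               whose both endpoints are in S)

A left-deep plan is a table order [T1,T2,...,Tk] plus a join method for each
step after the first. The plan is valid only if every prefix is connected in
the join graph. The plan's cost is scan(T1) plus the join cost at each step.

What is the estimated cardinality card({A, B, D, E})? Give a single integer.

600

Tables in S: A(20), B(250), D(60), E(40)
Edges inside S: A-B(d=250), B-E(d=2), E-D(d=40)
numerator = 20 * 250 * 60 * 40 = 12000000
denominator = 250 * 2 * 40 = 20000
card(S) = 12000000 / 20000 = 600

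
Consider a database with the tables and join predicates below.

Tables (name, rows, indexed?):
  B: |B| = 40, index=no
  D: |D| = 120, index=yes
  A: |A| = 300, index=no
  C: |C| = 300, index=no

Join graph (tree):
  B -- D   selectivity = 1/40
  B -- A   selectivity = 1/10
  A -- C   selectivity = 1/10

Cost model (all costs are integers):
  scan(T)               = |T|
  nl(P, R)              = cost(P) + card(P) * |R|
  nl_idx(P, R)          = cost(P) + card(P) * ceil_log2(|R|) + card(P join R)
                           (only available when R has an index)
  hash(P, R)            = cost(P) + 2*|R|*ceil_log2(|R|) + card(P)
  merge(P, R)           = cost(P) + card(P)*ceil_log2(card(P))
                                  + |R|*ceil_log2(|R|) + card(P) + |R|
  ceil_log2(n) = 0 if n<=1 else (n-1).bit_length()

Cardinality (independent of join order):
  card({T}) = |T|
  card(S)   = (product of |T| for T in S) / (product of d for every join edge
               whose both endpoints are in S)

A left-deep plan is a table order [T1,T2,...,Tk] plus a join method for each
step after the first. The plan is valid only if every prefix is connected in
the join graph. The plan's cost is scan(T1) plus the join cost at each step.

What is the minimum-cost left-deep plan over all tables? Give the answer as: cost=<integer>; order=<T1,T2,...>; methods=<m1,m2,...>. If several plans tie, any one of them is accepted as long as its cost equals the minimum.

cost=12960; order=A,B,D,C; methods=hash,hash,hash

Selinger DP (subsets sized 1..n):
  {B}: scan cost=40, card=40
  {D}: scan cost=120, card=120
  {A}: scan cost=300, card=300
  {C}: scan cost=300, card=300
  {BD}: card=120; try (D,nl_idx)→440, (B,hash)→720, (D,merge)→1280, (B,merge)→1360, (D,hash)→1760, (D,nl)→4840 …(+1); best=440 via (D,nl_idx)
  {AB}: card=1200; try (B,hash)→1080, (A,merge)→3320, (B,merge)→3580, (A,hash)→5480, (A,nl)→12040, (B,nl)→12300; best=1080 via (B,hash)
  {AC}: card=9000; try (C,hash)→6000, (A,hash)→6000, (C,merge)→6300, (A,merge)→6300, (C,nl)→90300, (A,nl)→90300; best=6000 via (C,hash)
  {ABD}: card=3600; try (D,hash)→3960, (A,merge)→4400, (A,hash)→5960, (D,nl_idx)→13080, (D,merge)→16440, (A,nl)→36440 …(+1); best=3960 via (D,hash)
  {ABC}: card=36000; try (C,hash)→7680, (B,hash)→15480, (C,merge)→18480, (B,merge)→141280, (C,nl)→361080, (B,nl)→366000; best=7680 via (C,hash)
  {ABCD}: card=108000; try (C,hash)→12960, (D,hash)→45360, (C,merge)→53760, (D,nl_idx)→367680, (D,merge)→620640, (C,nl)→1083960 …(+1); best=12960 via (C,hash)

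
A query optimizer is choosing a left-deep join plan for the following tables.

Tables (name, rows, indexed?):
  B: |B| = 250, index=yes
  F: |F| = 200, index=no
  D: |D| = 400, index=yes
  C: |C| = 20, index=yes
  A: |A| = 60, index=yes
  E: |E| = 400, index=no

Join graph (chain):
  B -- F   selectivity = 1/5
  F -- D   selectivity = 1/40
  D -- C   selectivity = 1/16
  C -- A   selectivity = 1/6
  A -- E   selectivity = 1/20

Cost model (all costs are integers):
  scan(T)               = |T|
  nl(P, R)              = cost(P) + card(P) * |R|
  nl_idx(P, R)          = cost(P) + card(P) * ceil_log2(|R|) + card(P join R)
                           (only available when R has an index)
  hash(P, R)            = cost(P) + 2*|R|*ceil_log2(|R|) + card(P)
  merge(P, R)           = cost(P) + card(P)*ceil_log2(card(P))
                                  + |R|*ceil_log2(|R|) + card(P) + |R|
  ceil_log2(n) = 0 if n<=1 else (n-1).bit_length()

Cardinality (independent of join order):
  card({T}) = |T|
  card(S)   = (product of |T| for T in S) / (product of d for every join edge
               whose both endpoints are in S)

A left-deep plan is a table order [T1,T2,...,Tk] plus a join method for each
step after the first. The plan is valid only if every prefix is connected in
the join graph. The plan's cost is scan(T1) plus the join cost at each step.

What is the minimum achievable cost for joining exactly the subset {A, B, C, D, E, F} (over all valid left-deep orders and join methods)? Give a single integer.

543820

Selinger DP over subsets of {A,B,C,D,E,F}:
  {B}: scan cost=250, card=250
  {F}: scan cost=200, card=200
  {D}: scan cost=400, card=400
  {C}: scan cost=20, card=20
  {A}: scan cost=60, card=60
  {E}: scan cost=400, card=400
  {BF}: card=10000; try (F,hash)→3700, (B,merge)→4250, (F,merge)→4300, (B,hash)→4400, (B,nl_idx)→11800, (B,nl)→50200 …(+1); best=3700 via (F,hash)
  {DF}: card=2000; try (F,hash)→4000, (D,nl_idx)→4000, (D,merge)→6000, (F,merge)→6200, (D,hash)→7600, (D,nl)→80200 …(+1); best=4000 via (F,hash)
  {CD}: card=500; try (D,nl_idx)→700, (C,hash)→1000, (C,nl_idx)→2900, (D,merge)→4140, (C,merge)→4520, (D,hash)→7240 …(+2); best=700 via (D,nl_idx)
  {AC}: card=200; try (C,hash)→320, (A,nl_idx)→340, (C,nl_idx)→560, (A,merge)→560, (C,merge)→600, (A,hash)→760 …(+2); best=320 via (C,hash)
  {AE}: card=1200; try (A,hash)→1520, (A,nl_idx)→4000, (E,merge)→4480, (A,merge)→4820, (E,hash)→7320, (E,nl)→24060 …(+1); best=1520 via (A,hash)
  {BDF}: card=100000; try (B,hash)→10000, (D,hash)→20900, (B,merge)→30250, (B,nl_idx)→120000, (D,merge)→157700, (D,nl_idx)→193700 …(+2); best=10000 via (B,hash)
  {CDF}: card=2500; try (F,hash)→4400, (C,hash)→6200, (F,merge)→7500, (C,nl_idx)→16500, (C,merge)→28120, (C,nl)→44000 …(+1); best=4400 via (F,hash)
  {ACD}: card=5000; try (A,hash)→1920, (D,merge)→6120, (A,merge)→6120, (D,nl_idx)→7120, (D,hash)→7720, (A,nl_idx)→8700 …(+2); best=1920 via (A,hash)
  {ACE}: card=4000; try (C,hash)→2920, (E,merge)→6120, (E,hash)→7720, (C,nl_idx)→11520, (C,merge)→16040, (C,nl)→25520 …(+1); best=2920 via (C,hash)
  {BCDF}: card=125000; try (B,hash)→10900, (B,merge)→39150, (C,hash)→110200, (B,nl_idx)→149400, (B,nl)→629400, (C,nl_idx)→635000 …(+2); best=10900 via (B,hash)
  {ACDF}: card=25000; try (A,hash)→7620, (F,hash)→10120, (A,merge)→37320, (A,nl_idx)→44400, (F,merge)→73720, (A,nl)→154400 …(+1); best=7620 via (A,hash)
  {ACDE}: card=100000; try (E,hash)→14120, (D,hash)→14120, (D,merge)→58920, (E,merge)→75920, (D,nl_idx)→138920, (D,nl)→1602920 …(+1); best=14120 via (E,hash)
  {ABCDF}: card=1250000; try (B,hash)→36620, (A,hash)→136620, (B,merge)→409870, (B,nl_idx)→1457620, (A,nl_idx)→2010900, (A,merge)→2261320 …(+2); best=36620 via (B,hash)
  {ACDEF}: card=500000; try (E,hash)→39820, (F,hash)→117320, (E,merge)→411620, (F,merge)→1815920, (E,nl)→10007620, (F,nl)→20014120; best=39820 via (E,hash)
  {ABCDEF}: card=25000000; try (B,hash)→543820, (E,hash)→1293820, (B,merge)→10042070, (E,merge)→27540620, (B,nl_idx)→29039820, (B,nl)→125039820 …(+1); best=543820 via (B,hash)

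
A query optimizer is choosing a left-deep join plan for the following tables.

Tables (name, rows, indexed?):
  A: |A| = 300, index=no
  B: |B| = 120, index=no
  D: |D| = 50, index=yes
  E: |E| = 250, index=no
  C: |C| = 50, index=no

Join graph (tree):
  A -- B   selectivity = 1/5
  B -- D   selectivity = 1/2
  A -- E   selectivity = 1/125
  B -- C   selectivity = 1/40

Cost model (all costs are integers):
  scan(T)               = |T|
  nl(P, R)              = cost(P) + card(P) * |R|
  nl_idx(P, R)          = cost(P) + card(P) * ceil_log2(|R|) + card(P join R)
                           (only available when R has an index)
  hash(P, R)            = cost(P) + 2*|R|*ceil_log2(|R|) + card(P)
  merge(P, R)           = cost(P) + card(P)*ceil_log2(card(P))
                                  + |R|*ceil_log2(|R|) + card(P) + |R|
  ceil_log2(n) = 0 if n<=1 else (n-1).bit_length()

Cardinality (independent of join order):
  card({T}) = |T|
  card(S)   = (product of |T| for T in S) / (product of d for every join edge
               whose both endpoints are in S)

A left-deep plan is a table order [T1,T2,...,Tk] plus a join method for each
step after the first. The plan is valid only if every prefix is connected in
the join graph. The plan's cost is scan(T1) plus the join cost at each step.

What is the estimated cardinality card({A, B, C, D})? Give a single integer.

Tables in S: A(300), B(120), C(50), D(50)
Edges inside S: A-B(d=5), B-D(d=2), B-C(d=40)
numerator = 300 * 120 * 50 * 50 = 90000000
denominator = 5 * 2 * 40 = 400
card(S) = 90000000 / 400 = 225000

225000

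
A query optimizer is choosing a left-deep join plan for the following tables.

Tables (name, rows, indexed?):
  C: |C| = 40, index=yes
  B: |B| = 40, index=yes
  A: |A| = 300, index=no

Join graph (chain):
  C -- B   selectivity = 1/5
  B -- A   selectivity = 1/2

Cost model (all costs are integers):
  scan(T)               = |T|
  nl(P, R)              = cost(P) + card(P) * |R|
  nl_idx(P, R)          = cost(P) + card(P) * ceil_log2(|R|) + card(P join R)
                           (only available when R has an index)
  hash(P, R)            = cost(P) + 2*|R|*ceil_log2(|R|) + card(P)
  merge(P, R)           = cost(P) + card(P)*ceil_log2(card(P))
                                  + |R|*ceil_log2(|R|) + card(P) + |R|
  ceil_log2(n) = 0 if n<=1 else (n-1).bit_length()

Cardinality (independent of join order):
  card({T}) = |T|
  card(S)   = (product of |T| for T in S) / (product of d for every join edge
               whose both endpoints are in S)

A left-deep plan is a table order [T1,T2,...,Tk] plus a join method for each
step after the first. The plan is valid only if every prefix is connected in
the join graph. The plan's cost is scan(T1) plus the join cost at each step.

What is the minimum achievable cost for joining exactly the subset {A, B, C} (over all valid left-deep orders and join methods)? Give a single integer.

Selinger DP over subsets of {A,B,C}:
  {C}: scan cost=40, card=40
  {B}: scan cost=40, card=40
  {A}: scan cost=300, card=300
  {BC}: card=320; try (C,hash)→560, (B,hash)→560, (C,merge)→600, (C,nl_idx)→600, (B,merge)→600, (B,nl_idx)→600 …(+2); best=560 via (C,hash)
  {AB}: card=6000; try (B,hash)→1080, (A,merge)→3320, (B,merge)→3580, (A,hash)→5480, (B,nl_idx)→8100, (A,nl)→12040 …(+1); best=1080 via (B,hash)
  {ABC}: card=48000; try (A,hash)→6280, (A,merge)→6760, (C,hash)→7560, (C,nl_idx)→85080, (C,merge)→85360, (A,nl)→96560 …(+1); best=6280 via (A,hash)

6280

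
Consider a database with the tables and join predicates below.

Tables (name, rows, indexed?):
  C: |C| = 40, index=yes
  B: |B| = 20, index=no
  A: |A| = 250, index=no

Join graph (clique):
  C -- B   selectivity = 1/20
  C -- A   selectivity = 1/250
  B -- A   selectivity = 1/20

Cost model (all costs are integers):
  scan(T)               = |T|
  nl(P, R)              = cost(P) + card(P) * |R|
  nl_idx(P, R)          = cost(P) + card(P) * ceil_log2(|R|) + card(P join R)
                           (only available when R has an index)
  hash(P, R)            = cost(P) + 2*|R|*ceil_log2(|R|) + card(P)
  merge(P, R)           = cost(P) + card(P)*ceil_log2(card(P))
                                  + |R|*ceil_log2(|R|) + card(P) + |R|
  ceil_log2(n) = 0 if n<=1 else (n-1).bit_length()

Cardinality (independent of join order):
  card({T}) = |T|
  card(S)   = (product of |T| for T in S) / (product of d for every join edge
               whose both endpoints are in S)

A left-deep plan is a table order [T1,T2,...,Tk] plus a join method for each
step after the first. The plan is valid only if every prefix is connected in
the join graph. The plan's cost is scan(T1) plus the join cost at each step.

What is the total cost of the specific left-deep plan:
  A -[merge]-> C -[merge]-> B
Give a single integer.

3180

step 1: scan A: cost=250, card=250
step 2: join C via merge
    card(P join C) = 250*40/(250) = 40
    cost = 250 + 250*8 + 40*6 + 250 + 40 = 2780
step 3: join B via merge
    card(P join B) = 40*20/(20*20) = 2
    cost = 2780 + 40*6 + 20*5 + 40 + 20 = 3180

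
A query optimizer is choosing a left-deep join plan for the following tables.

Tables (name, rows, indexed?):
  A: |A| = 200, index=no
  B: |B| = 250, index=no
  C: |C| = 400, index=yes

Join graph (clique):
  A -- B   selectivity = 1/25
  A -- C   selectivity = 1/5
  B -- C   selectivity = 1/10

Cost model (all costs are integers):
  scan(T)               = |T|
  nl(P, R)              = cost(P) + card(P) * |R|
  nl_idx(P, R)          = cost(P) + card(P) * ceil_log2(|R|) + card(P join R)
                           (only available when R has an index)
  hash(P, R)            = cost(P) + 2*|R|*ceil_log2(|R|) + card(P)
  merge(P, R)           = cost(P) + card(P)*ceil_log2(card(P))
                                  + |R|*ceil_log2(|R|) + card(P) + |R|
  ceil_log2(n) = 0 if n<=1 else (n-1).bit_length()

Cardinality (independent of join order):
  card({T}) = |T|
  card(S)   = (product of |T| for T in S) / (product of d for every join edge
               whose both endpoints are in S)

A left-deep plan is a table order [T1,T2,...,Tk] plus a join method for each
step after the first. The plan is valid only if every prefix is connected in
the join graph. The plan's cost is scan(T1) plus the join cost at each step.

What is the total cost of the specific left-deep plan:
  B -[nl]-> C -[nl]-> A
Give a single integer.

2100250

step 1: scan B: cost=250, card=250
step 2: join C via nl
    card(P join C) = 250*400/(10) = 10000
    cost = 250 + 250*400 = 100250
step 3: join A via nl
    card(P join A) = 10000*200/(25*5) = 16000
    cost = 100250 + 10000*200 = 2100250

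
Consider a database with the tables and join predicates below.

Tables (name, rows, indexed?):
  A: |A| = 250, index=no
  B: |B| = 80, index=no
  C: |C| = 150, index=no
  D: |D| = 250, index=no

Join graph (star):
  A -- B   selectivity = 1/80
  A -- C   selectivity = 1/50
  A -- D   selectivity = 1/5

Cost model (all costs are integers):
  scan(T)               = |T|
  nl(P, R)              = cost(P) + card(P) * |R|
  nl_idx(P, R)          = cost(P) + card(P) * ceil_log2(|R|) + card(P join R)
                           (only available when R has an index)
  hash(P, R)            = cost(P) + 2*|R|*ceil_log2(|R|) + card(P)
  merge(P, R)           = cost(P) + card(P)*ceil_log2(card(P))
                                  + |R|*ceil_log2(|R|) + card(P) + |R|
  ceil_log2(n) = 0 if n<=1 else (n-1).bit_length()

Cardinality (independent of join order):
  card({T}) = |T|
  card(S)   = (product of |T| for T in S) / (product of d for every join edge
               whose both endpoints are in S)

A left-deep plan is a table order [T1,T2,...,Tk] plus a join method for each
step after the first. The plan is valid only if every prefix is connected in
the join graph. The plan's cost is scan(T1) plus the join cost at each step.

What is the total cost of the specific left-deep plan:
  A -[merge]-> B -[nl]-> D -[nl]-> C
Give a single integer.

step 1: scan A: cost=250, card=250
step 2: join B via merge
    card(P join B) = 250*80/(80) = 250
    cost = 250 + 250*8 + 80*7 + 250 + 80 = 3140
step 3: join D via nl
    card(P join D) = 250*250/(5) = 12500
    cost = 3140 + 250*250 = 65640
step 4: join C via nl
    card(P join C) = 12500*150/(50) = 37500
    cost = 65640 + 12500*150 = 1940640

1940640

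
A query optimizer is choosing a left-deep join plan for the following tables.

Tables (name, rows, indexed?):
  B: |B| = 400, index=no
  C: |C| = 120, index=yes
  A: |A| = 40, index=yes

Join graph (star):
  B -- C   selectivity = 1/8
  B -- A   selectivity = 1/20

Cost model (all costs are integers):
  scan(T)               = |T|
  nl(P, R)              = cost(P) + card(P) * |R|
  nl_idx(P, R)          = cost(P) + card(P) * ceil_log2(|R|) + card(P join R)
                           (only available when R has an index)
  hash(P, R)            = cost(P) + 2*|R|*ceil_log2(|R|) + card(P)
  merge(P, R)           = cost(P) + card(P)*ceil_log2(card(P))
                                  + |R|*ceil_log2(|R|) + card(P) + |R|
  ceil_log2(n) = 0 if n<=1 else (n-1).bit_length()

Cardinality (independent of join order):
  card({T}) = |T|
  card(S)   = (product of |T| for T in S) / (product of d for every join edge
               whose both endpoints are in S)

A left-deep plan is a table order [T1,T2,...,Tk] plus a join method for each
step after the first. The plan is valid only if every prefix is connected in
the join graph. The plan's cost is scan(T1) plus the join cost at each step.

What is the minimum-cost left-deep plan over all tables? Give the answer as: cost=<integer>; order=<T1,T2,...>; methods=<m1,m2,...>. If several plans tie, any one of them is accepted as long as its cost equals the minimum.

cost=3760; order=B,A,C; methods=hash,hash

Selinger DP (subsets sized 1..n):
  {B}: scan cost=400, card=400
  {C}: scan cost=120, card=120
  {A}: scan cost=40, card=40
  {BC}: card=6000; try (C,hash)→2480, (B,merge)→5080, (C,merge)→5360, (B,hash)→7440, (C,nl_idx)→9200, (B,nl)→48120 …(+1); best=2480 via (C,hash)
  {AB}: card=800; try (A,hash)→1280, (A,nl_idx)→3600, (B,merge)→4320, (A,merge)→4680, (B,hash)→7280, (B,nl)→16040 …(+1); best=1280 via (A,hash)
  {ABC}: card=12000; try (C,hash)→3760, (A,hash)→8960, (C,merge)→11040, (C,nl_idx)→18880, (A,nl_idx)→50480, (A,merge)→86760 …(+2); best=3760 via (C,hash)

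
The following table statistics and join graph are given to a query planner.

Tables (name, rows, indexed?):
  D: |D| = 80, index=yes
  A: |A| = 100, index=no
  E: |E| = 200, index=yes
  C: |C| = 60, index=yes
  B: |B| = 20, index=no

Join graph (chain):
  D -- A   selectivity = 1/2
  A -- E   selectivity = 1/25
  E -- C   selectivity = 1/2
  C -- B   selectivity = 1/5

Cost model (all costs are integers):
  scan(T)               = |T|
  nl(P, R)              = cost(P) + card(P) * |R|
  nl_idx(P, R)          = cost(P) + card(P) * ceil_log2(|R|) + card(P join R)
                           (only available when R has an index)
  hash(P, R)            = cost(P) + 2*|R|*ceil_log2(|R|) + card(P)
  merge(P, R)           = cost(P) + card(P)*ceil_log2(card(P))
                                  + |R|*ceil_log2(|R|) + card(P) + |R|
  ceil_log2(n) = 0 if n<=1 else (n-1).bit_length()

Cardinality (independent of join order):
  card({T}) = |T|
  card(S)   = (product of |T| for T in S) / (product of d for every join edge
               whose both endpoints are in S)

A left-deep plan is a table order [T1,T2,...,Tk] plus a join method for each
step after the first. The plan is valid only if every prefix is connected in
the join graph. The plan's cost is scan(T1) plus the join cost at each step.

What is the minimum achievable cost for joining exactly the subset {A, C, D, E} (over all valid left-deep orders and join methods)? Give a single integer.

Selinger DP over subsets of {A,C,D,E}:
  {D}: scan cost=80, card=80
  {A}: scan cost=100, card=100
  {E}: scan cost=200, card=200
  {C}: scan cost=60, card=60
  {AD}: card=4000; try (D,hash)→1320, (A,merge)→1520, (D,merge)→1540, (A,hash)→1560, (D,nl_idx)→4800, (A,nl)→8080 …(+1); best=1320 via (D,hash)
  {AE}: card=800; try (E,nl_idx)→1700, (A,hash)→1800, (E,merge)→2700, (A,merge)→2800, (E,hash)→3400, (E,nl)→20100 …(+1); best=1700 via (E,nl_idx)
  {CE}: card=6000; try (C,hash)→1120, (E,merge)→2280, (C,merge)→2420, (E,hash)→3320, (E,nl_idx)→6540, (C,nl_idx)→7400 …(+2); best=1120 via (C,hash)
  {ADE}: card=32000; try (D,hash)→3620, (E,hash)→8520, (D,merge)→11140, (D,nl_idx)→39300, (E,merge)→55120, (E,nl_idx)→65320 …(+2); best=3620 via (D,hash)
  {ACE}: card=24000; try (C,hash)→3220, (A,hash)→8520, (C,merge)→10920, (C,nl_idx)→30500, (C,nl)→49700, (A,merge)→85920 …(+1); best=3220 via (C,hash)
  {ACDE}: card=960000; try (D,hash)→28340, (C,hash)→36340, (D,merge)→387860, (C,merge)→516040, (D,nl_idx)→1131220, (C,nl_idx)→1155620 …(+2); best=28340 via (D,hash)

28340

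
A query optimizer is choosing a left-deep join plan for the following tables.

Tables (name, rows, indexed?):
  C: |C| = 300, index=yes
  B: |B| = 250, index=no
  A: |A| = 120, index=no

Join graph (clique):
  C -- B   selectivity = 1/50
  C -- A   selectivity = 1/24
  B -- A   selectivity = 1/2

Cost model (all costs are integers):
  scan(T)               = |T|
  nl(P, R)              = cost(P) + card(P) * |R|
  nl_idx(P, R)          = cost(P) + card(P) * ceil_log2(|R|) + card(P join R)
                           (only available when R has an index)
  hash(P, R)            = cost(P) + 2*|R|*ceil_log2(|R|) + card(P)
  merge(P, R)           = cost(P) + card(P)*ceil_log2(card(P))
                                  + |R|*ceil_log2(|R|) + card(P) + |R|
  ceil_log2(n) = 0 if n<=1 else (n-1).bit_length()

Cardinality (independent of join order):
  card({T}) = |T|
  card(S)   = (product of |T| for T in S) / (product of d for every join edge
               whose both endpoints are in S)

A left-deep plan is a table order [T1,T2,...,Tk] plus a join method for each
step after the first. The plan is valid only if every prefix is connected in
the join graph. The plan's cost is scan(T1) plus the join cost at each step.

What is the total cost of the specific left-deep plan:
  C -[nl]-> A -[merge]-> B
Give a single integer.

56550

step 1: scan C: cost=300, card=300
step 2: join A via nl
    card(P join A) = 300*120/(24) = 1500
    cost = 300 + 300*120 = 36300
step 3: join B via merge
    card(P join B) = 1500*250/(50*2) = 3750
    cost = 36300 + 1500*11 + 250*8 + 1500 + 250 = 56550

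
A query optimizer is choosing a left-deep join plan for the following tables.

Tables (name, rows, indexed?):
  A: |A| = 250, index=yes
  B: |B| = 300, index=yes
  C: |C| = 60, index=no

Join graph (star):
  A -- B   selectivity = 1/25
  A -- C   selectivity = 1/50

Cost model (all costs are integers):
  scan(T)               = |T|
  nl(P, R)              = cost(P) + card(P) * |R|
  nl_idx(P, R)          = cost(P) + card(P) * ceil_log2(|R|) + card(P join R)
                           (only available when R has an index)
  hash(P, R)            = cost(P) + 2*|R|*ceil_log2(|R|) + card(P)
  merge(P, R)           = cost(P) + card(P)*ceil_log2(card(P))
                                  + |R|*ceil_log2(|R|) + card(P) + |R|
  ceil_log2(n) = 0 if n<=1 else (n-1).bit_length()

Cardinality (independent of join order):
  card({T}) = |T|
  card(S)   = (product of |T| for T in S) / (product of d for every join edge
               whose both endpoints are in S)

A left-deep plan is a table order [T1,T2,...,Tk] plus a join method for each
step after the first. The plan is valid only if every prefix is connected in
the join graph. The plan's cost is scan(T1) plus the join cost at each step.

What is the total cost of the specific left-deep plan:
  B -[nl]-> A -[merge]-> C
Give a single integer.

114720

step 1: scan B: cost=300, card=300
step 2: join A via nl
    card(P join A) = 300*250/(25) = 3000
    cost = 300 + 300*250 = 75300
step 3: join C via merge
    card(P join C) = 3000*60/(50) = 3600
    cost = 75300 + 3000*12 + 60*6 + 3000 + 60 = 114720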